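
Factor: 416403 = 3^2 *13^1 * 3559^1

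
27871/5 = 27871/5 = 5574.20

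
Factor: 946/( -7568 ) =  - 1/8 = - 2^( -3)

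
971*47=45637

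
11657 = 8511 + 3146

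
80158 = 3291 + 76867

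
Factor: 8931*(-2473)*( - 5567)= 3^1*13^1*19^1 * 229^1*293^1*2473^1=122954782821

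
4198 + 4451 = 8649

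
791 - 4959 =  - 4168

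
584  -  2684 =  - 2100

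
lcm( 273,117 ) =819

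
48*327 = 15696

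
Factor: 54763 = 23^1*2381^1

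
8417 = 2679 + 5738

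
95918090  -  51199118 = 44718972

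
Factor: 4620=2^2*3^1 * 5^1*7^1* 11^1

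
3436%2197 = 1239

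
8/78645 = 8/78645 = 0.00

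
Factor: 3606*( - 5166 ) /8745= - 2^2*3^2*5^( - 1) * 7^1 *11^ ( - 1)*41^1*53^( - 1 )*601^1 = - 6209532/2915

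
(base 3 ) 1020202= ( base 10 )911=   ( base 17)32A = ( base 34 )qr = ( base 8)1617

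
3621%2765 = 856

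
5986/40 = 149 + 13/20= 149.65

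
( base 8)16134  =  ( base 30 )820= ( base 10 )7260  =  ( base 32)72s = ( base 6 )53340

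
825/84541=825/84541  =  0.01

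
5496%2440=616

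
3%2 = 1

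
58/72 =29/36=0.81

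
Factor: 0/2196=0^1 = 0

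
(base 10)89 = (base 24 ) 3h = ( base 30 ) 2T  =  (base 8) 131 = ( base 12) 75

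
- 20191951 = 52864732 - 73056683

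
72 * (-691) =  - 49752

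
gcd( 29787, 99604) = 1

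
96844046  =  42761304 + 54082742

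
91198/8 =11399 + 3/4 = 11399.75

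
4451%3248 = 1203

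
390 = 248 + 142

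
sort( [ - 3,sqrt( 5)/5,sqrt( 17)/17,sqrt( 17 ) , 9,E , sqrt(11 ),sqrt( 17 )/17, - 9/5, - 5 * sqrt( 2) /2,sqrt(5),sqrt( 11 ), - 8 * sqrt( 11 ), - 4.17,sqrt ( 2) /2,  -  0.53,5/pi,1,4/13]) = [ - 8*sqrt( 11),- 4.17 , -5*sqrt( 2)/2, - 3, - 9/5,-0.53,sqrt( 17) /17, sqrt(17 )/17,4/13,sqrt( 5 ) /5,sqrt( 2) /2, 1 , 5/pi, sqrt( 5 ),E,sqrt( 11), sqrt( 11),sqrt(17), 9]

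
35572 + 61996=97568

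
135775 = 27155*5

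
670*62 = 41540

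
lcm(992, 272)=16864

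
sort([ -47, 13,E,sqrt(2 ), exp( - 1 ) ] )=[  -  47,exp( - 1 ),sqrt ( 2), E,13]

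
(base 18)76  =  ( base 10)132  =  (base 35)3R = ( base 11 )110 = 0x84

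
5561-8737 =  - 3176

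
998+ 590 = 1588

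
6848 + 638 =7486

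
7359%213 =117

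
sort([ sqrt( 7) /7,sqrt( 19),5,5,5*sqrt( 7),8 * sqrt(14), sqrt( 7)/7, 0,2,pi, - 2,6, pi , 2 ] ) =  [ - 2, 0, sqrt(7)/7,sqrt( 7 )/7, 2,2, pi,pi, sqrt(19),5,5, 6,5*sqrt( 7) , 8*sqrt(14)]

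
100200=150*668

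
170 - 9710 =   -  9540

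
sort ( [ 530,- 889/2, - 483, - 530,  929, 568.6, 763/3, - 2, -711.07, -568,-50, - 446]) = [-711.07, - 568,-530, - 483,  -  446,-889/2, - 50, - 2, 763/3,  530, 568.6,929] 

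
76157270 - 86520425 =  - 10363155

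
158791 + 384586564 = 384745355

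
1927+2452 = 4379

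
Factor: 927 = 3^2*103^1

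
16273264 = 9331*1744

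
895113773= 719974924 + 175138849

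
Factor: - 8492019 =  - 3^1*293^1*9661^1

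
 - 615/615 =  - 1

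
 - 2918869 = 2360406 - 5279275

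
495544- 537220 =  - 41676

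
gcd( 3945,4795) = 5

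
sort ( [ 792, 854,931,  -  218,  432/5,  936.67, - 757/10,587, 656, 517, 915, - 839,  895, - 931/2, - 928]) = [ - 928, - 839 , - 931/2, -218, - 757/10,432/5 , 517, 587, 656, 792,  854,895,915, 931,  936.67 ] 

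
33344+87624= 120968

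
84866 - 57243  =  27623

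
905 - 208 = 697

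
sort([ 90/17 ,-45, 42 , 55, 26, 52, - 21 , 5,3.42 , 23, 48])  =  [ - 45, - 21,3.42 , 5, 90/17 , 23,26, 42  ,  48,52,  55]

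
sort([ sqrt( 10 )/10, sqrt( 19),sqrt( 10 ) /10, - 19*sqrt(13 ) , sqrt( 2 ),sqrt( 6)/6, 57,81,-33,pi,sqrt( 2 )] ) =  [ -19*sqrt( 13), - 33,sqrt( 10) /10, sqrt( 10)/10,  sqrt( 6)/6, sqrt( 2), sqrt (2 ),pi, sqrt( 19), 57, 81]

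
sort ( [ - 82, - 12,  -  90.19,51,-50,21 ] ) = [ - 90.19, - 82 , - 50, - 12,21,51 ] 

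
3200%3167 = 33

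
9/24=3/8  =  0.38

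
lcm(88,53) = 4664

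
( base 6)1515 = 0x197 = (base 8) 627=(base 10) 407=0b110010111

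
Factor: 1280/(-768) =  - 5/3 = - 3^( - 1 )*5^1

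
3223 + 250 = 3473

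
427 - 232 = 195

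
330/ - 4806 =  - 1+746/801= -0.07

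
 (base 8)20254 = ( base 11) 6314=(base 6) 102420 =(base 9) 12423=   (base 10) 8364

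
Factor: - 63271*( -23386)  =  2^1*11^1*13^1*31^1*157^1*1063^1 = 1479655606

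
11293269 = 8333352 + 2959917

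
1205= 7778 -6573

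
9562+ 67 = 9629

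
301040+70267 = 371307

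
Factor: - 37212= - 2^2*3^1*7^1*443^1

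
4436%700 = 236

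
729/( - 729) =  - 1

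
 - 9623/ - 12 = 801+11/12 =801.92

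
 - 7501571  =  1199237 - 8700808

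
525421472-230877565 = 294543907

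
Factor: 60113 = 47^1 * 1279^1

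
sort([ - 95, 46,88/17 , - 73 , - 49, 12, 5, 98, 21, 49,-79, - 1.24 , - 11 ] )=[ - 95, - 79, - 73,-49,-11, - 1.24, 5,88/17 , 12,21,46,49 , 98 ] 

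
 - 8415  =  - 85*99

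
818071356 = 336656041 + 481415315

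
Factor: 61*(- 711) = - 43371  =  - 3^2*61^1*79^1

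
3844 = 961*4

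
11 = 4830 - 4819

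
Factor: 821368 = 2^3*83^1*1237^1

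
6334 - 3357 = 2977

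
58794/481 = 122 + 112/481=122.23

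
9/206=9/206 = 0.04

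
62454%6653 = 2577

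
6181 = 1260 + 4921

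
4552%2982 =1570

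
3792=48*79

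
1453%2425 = 1453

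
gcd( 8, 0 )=8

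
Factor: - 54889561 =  - 31^1*47^1*101^1*373^1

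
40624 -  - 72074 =112698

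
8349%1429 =1204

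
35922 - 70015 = - 34093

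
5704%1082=294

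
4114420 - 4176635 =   -  62215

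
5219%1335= 1214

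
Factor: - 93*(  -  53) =4929= 3^1*31^1 * 53^1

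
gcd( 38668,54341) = 7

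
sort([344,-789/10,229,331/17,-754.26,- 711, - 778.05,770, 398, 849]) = [ - 778.05, - 754.26, - 711, - 789/10,331/17,  229,344,398, 770, 849] 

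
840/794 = 420/397  =  1.06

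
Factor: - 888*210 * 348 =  - 2^6*3^3*5^1*7^1*29^1*37^1 = - 64895040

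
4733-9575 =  - 4842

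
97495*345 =33635775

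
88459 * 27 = 2388393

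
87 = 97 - 10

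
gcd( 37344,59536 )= 16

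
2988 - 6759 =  - 3771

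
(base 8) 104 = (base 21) 35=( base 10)68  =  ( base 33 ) 22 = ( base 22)32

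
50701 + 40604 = 91305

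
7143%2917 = 1309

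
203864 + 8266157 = 8470021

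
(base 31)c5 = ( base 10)377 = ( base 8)571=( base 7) 1046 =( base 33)BE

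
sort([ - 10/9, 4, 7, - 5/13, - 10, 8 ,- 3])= [-10  , - 3, - 10/9,-5/13,  4, 7,8]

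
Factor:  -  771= -3^1*257^1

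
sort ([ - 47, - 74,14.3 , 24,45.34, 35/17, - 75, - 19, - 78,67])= [ - 78, - 75, - 74, - 47, - 19,35/17,14.3,24,45.34, 67 ]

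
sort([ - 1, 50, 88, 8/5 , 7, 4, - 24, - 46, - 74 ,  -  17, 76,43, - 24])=[  -  74 ,-46, - 24, - 24,-17, - 1,8/5, 4,7,43,  50,76 , 88]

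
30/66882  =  5/11147 = 0.00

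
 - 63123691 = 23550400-86674091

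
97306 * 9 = 875754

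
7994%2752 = 2490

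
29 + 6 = 35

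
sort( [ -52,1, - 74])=[-74,-52, 1]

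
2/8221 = 2/8221  =  0.00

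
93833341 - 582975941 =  - 489142600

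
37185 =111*335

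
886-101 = 785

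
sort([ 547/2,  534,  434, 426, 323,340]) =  [547/2,323, 340,426, 434, 534 ] 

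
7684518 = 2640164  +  5044354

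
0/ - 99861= 0/1 = -  0.00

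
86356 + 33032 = 119388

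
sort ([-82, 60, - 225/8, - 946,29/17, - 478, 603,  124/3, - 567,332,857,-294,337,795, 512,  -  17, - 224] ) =[ - 946, - 567, - 478 ,  -  294,-224, - 82, - 225/8, - 17,29/17,124/3, 60, 332, 337, 512,603,795,857] 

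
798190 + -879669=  - 81479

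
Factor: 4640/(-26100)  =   - 8/45 = - 2^3 *3^( - 2) * 5^ ( - 1 ) 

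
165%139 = 26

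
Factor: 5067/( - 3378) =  - 3/2 = - 2^( - 1)*3^1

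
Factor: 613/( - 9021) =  - 3^( - 1)*31^ ( - 1)*97^( - 1)*613^1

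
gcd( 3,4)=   1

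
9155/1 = 9155  =  9155.00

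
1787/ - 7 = - 1787/7 = - 255.29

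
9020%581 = 305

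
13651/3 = 4550+1/3 = 4550.33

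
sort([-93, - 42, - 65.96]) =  [ - 93,- 65.96, - 42 ] 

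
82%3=1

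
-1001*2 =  - 2002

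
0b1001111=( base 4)1033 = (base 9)87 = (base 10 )79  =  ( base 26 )31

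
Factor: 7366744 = 2^3 * 7^1 * 11^1* 11959^1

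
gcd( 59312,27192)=88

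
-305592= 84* (  -  3638)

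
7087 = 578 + 6509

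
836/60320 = 209/15080= 0.01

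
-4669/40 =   -  117+11/40 = - 116.72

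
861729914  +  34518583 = 896248497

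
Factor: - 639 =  - 3^2*71^1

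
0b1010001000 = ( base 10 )648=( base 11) 53A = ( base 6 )3000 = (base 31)KS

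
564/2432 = 141/608 = 0.23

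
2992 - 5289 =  - 2297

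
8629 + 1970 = 10599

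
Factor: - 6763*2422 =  - 16379986 = - 2^1*7^1*173^1* 6763^1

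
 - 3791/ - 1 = 3791/1 = 3791.00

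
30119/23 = 30119/23= 1309.52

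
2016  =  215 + 1801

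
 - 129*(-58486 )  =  7544694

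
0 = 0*8919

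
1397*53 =74041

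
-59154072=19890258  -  79044330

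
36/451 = 36/451 = 0.08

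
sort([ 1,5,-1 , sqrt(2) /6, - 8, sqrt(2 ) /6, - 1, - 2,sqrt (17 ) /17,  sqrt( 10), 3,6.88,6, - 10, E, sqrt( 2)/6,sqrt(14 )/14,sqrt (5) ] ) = [-10,  -  8,-2,-1, - 1, sqrt(2 )/6,sqrt (2)/6, sqrt(2 ) /6, sqrt( 17)/17 , sqrt (14)/14, 1 , sqrt(5),  E,  3,sqrt ( 10 ), 5, 6, 6.88]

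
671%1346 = 671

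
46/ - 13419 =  - 1 + 13373/13419 = - 0.00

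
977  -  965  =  12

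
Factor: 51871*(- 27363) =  - 1419346173 = - 3^1 *7^1*1303^1*51871^1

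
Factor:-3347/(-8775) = 3^( - 3 )* 5^(  -  2)*13^(  -  1 )*3347^1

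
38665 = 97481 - 58816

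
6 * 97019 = 582114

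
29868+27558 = 57426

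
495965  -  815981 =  -320016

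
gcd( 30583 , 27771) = 1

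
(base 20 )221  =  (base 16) 349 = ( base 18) 2AD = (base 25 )18G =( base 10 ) 841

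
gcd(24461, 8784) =61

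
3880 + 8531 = 12411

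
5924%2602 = 720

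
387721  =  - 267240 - -654961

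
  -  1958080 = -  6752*290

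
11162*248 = 2768176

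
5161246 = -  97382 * (  -  53)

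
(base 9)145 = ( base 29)46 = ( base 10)122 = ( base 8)172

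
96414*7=674898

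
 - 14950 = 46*(  -  325 ) 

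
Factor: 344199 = 3^1*17^2*397^1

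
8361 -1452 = 6909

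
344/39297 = 344/39297 = 0.01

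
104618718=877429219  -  772810501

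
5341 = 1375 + 3966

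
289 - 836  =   - 547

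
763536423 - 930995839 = - 167459416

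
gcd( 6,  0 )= 6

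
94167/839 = 112 + 199/839 = 112.24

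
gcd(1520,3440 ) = 80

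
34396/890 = 38+288/445 = 38.65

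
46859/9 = 5206+5/9 = 5206.56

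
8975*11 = 98725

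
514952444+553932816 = 1068885260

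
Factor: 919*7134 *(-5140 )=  - 2^3*3^1*5^1*29^1 * 41^1*257^1*919^1 = - 33698590440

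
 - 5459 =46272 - 51731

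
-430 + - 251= -681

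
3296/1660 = 824/415  =  1.99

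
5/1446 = 5/1446 =0.00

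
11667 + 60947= 72614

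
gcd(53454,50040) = 6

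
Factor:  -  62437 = -29^1 * 2153^1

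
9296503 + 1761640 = 11058143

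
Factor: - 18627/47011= - 21/53 = - 3^1*7^1*53^( - 1 )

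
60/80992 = 15/20248 = 0.00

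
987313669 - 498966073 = 488347596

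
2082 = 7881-5799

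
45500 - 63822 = -18322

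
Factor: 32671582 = 2^1* 31^1 * 433^1*1217^1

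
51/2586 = 17/862  =  0.02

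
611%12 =11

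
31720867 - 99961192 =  - 68240325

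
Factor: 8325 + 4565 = 2^1*5^1*1289^1 = 12890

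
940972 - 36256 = 904716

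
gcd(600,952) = 8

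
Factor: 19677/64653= 7/23 = 7^1*23^ ( - 1)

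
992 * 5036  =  4995712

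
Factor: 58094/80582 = 31^1*43^(  -  1 )= 31/43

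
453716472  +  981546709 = 1435263181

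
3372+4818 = 8190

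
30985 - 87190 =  - 56205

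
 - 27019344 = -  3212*8412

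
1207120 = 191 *6320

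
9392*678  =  6367776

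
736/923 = 736/923 = 0.80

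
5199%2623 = 2576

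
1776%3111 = 1776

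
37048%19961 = 17087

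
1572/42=37 + 3/7  =  37.43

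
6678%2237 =2204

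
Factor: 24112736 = 2^5*71^1 * 10613^1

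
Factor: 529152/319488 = 2^(-5)* 53^1   =  53/32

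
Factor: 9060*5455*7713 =381194199900 =2^2 * 3^3 * 5^2*151^1 * 857^1*1091^1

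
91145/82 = 91145/82 = 1111.52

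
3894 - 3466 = 428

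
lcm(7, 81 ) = 567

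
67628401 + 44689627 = 112318028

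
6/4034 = 3/2017 = 0.00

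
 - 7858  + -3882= -11740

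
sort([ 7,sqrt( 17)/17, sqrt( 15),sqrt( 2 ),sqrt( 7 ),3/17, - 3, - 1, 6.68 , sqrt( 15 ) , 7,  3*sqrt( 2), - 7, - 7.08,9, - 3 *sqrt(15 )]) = [ - 3*sqrt( 15 ), - 7.08, - 7, - 3, - 1,  3/17,  sqrt( 17 )/17,sqrt( 2),sqrt(7 ),sqrt( 15 ),sqrt(15 ),3*sqrt( 2), 6.68,7,7 , 9]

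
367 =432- 65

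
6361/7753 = 6361/7753 = 0.82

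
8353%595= 23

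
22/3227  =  22/3227 = 0.01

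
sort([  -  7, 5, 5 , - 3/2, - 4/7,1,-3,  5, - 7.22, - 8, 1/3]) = [ - 8, - 7.22,-7, -3, - 3/2,- 4/7,1/3,1,5, 5, 5 ]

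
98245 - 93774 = 4471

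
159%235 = 159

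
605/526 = 1 + 79/526 = 1.15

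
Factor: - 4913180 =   -  2^2* 5^1*29^1*43^1 * 197^1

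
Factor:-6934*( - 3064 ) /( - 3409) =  - 2^4*7^( - 1)*383^1*487^ (-1) * 3467^1= -21245776/3409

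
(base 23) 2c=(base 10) 58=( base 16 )3a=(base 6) 134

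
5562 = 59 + 5503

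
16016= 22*728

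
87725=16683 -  -71042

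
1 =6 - 5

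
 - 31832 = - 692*46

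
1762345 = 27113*65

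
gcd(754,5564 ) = 26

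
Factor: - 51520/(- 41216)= 2^( - 2 )* 5^1=   5/4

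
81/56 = 81/56 = 1.45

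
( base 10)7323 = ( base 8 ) 16233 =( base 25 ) bhn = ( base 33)6nu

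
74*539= 39886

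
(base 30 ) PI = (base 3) 1001110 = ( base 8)1400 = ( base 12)540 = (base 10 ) 768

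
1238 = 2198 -960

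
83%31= 21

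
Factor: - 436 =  - 2^2 *109^1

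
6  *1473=8838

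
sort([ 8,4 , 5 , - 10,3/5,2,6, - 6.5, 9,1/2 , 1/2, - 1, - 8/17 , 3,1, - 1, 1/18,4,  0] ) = [ - 10,-6.5, - 1 , - 1,-8/17 , 0, 1/18,  1/2, 1/2,3/5,1,2,3, 4,4,5,6 , 8, 9]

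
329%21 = 14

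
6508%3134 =240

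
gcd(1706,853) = 853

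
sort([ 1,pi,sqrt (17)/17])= [ sqrt(17 ) /17,1,pi]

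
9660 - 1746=7914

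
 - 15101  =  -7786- 7315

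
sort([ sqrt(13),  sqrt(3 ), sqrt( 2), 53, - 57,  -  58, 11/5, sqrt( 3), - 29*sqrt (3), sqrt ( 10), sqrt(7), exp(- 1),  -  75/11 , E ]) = [-58, -57,- 29*sqrt (3), -75/11, exp( -1), sqrt(2 ),sqrt(3), sqrt( 3 ),11/5, sqrt( 7), E,sqrt(10), sqrt( 13) , 53 ]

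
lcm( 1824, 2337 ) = 74784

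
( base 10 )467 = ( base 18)17h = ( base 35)DC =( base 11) 395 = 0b111010011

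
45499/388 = 45499/388 = 117.27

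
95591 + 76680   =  172271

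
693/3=231 = 231.00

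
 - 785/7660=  - 157/1532 = -0.10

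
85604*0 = 0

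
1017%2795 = 1017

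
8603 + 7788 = 16391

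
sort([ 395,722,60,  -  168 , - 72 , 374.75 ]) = [ - 168,-72, 60,  374.75,  395, 722 ] 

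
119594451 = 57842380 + 61752071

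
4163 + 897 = 5060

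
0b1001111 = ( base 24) 37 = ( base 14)59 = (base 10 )79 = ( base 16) 4F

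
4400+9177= 13577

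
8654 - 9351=-697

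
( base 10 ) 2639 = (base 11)1a8a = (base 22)59l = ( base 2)101001001111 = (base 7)10460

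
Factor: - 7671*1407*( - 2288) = 24694605936= 2^4*3^2 *7^1*11^1 *13^1*67^1*2557^1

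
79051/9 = 79051/9=8783.44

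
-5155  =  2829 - 7984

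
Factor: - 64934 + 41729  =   - 3^1*5^1*7^1*13^1*17^1 =- 23205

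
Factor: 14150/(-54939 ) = -2^1* 3^(- 1)  *  5^2 * 283^1*18313^(- 1)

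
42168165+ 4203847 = 46372012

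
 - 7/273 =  - 1 + 38/39 =-  0.03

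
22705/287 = 79 + 32/287  =  79.11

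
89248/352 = 253 + 6/11 = 253.55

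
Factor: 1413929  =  11^1*173^1 * 743^1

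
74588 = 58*1286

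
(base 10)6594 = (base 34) 5NW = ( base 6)50310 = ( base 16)19C2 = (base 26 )9JG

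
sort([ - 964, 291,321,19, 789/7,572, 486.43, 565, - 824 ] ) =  [ - 964, - 824, 19, 789/7,291, 321,486.43, 565,572 ] 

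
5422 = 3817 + 1605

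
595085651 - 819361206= - 224275555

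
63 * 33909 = 2136267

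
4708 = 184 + 4524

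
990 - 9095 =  - 8105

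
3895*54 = 210330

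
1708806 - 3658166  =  -1949360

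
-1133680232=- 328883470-804796762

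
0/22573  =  0 =0.00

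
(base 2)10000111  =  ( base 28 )4n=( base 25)5a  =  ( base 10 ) 135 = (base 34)3X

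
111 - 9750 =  - 9639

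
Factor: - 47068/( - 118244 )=41/103 = 41^1*103^( - 1)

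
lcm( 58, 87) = 174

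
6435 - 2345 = 4090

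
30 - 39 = -9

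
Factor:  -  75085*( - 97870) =2^1*5^2*9787^1 *15017^1= 7348568950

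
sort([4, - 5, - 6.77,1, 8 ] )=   [ - 6.77, - 5,1, 4, 8 ] 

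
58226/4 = 29113/2 = 14556.50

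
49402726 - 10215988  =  39186738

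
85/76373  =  85/76373  =  0.00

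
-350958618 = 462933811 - 813892429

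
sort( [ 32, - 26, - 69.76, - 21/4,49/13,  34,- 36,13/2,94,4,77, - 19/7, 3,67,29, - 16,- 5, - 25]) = [ - 69.76, - 36,  -  26, - 25, - 16, - 21/4, - 5, - 19/7, 3,49/13  ,  4,13/2,29,32,34,67, 77,94]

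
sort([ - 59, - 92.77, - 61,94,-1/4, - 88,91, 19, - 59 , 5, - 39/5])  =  [-92.77  , - 88, - 61, - 59, - 59, - 39/5,- 1/4,5,19,91,94 ]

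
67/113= 67/113 = 0.59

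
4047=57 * 71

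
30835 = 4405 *7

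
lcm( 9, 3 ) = 9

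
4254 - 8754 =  - 4500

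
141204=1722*82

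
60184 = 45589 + 14595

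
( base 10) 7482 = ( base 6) 54350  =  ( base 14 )2A26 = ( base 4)1310322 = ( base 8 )16472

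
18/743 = 18/743 = 0.02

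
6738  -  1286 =5452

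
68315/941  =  68315/941 = 72.60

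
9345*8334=77881230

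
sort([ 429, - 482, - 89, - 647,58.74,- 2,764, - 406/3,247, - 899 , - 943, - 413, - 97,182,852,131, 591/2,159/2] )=[ - 943, - 899, - 647, - 482, - 413, - 406/3, - 97 , - 89, - 2,58.74, 159/2,131, 182, 247,591/2, 429,764,852 ] 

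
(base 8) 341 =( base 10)225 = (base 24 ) 99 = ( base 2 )11100001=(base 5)1400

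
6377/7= 911 = 911.00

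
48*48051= 2306448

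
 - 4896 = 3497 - 8393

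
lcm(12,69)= 276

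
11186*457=5112002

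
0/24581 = 0 = 0.00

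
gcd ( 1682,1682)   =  1682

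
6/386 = 3/193 = 0.02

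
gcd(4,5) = 1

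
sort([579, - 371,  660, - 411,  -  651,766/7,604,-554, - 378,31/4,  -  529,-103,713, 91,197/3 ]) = [- 651,-554,-529, - 411,-378, - 371, - 103,31/4,197/3,  91,766/7 , 579, 604,660,713] 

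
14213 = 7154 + 7059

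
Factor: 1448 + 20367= 21815  =  5^1*4363^1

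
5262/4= 1315 +1/2 = 1315.50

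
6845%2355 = 2135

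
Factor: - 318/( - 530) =3^1*5^( - 1)=3/5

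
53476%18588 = 16300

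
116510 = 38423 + 78087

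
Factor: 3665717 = 11^1*23^1*14489^1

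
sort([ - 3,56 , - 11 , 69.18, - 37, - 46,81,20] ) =[-46,-37, - 11 , - 3, 20,  56, 69.18 , 81]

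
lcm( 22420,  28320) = 538080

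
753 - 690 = 63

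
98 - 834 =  - 736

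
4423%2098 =227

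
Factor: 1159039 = 7^1 * 23^2* 313^1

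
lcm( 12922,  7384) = 51688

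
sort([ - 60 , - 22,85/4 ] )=[- 60, - 22,  85/4]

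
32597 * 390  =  12712830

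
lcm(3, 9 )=9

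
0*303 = 0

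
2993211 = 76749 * 39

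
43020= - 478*( - 90)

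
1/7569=1/7569=0.00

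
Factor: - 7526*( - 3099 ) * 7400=2^4*3^1*5^2  *  37^1*53^1*71^1*1033^1 = 172590747600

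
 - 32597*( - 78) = 2542566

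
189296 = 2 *94648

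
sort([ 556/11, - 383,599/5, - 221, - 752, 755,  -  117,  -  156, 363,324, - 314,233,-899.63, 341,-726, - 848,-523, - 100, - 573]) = [  -  899.63, - 848,-752, - 726, - 573, - 523, - 383, -314, - 221, - 156, - 117,-100, 556/11 , 599/5, 233, 324,341 , 363, 755 ]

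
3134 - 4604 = -1470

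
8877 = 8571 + 306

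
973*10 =9730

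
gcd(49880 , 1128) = 8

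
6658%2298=2062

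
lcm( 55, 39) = 2145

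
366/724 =183/362 = 0.51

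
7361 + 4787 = 12148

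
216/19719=24/2191 = 0.01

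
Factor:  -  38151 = - 3^5* 157^1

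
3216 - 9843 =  -6627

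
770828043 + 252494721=1023322764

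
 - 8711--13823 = 5112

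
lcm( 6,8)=24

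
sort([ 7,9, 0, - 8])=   [ - 8,0, 7,9] 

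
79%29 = 21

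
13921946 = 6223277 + 7698669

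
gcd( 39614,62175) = 1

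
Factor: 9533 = 9533^1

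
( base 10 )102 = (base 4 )1212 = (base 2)1100110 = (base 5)402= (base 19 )57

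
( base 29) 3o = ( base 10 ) 111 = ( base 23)4J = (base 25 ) 4B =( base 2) 1101111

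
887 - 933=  - 46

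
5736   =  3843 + 1893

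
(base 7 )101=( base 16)32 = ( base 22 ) 26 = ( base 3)1212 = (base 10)50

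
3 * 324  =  972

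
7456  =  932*8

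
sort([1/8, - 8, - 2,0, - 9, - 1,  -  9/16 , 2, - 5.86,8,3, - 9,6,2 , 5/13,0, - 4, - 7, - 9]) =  [ - 9,- 9,  -  9, - 8, - 7, - 5.86, - 4, - 2, - 1, - 9/16,  0,  0,1/8,5/13,2, 2,3 , 6,8]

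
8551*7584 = 64850784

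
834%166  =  4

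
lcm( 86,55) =4730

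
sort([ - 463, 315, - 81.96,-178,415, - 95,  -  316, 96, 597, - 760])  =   [ - 760, - 463, - 316, - 178,-95, - 81.96 , 96, 315 , 415,597]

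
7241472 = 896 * 8082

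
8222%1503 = 707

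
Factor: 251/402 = 2^( - 1)*3^( - 1)*67^(- 1)*251^1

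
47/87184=47/87184 = 0.00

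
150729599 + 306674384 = 457403983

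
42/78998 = 21/39499 =0.00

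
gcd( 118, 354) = 118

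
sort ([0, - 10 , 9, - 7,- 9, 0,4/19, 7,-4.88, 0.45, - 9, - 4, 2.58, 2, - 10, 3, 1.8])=[ - 10, - 10, - 9 ,-9, - 7,-4.88,  -  4,0 , 0, 4/19, 0.45 , 1.8, 2 , 2.58,3, 7,9 ] 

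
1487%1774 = 1487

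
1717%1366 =351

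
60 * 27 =1620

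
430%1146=430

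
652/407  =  652/407 =1.60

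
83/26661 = 83/26661 = 0.00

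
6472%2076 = 244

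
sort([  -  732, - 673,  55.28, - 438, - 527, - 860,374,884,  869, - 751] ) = [ - 860, - 751, - 732 , - 673 , - 527,-438,  55.28, 374,  869 , 884] 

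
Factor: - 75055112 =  - 2^3 * 11^1 * 241^1*3539^1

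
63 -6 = 57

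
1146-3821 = -2675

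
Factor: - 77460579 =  - 3^2*7^1*181^1 * 6793^1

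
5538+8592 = 14130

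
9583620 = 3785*2532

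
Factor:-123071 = -13^1*9467^1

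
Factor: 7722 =2^1*3^3*11^1*13^1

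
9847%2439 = 91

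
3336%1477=382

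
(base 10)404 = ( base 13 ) 251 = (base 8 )624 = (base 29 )DR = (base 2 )110010100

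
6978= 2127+4851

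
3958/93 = 42+52/93=42.56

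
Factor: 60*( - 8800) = -528000  =  - 2^7*3^1*5^3*11^1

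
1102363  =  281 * 3923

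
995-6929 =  -5934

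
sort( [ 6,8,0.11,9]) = [ 0.11,6,8,9 ]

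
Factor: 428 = 2^2*107^1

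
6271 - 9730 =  - 3459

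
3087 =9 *343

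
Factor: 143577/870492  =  2^( - 2) * 3^1 *53^1*241^( -1) = 159/964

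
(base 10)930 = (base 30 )110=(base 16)3a2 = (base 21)226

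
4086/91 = 44+ 82/91 = 44.90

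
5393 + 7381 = 12774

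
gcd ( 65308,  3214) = 2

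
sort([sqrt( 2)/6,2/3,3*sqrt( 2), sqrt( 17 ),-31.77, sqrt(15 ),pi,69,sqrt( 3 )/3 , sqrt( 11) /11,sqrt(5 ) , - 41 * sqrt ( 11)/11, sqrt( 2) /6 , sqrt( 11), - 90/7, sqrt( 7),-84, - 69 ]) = [ - 84 , - 69  , - 31.77, - 90/7, - 41 * sqrt( 11) /11, sqrt( 2)/6, sqrt( 2)/6, sqrt( 11)/11  ,  sqrt( 3) /3, 2/3,sqrt( 5), sqrt(7 ), pi,sqrt(11),sqrt ( 15), sqrt (17),  3 * sqrt (2) , 69] 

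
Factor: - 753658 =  - 2^1 * 139^1 * 2711^1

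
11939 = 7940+3999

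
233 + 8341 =8574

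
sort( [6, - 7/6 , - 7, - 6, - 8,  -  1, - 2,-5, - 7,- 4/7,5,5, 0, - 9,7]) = [-9  , - 8,-7, - 7, - 6, -5, - 2, -7/6,-1,-4/7,  0,  5, 5 , 6,7]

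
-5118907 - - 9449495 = 4330588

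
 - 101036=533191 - 634227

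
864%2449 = 864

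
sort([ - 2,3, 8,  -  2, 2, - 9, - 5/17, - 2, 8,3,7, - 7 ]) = [ - 9, - 7, -2, - 2, - 2, - 5/17, 2,3, 3,7, 8 , 8 ] 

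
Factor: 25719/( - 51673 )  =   - 3^1*8573^1 * 51673^( - 1)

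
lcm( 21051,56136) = 168408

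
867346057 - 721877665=145468392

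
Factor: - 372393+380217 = 2^4 * 3^1 * 163^1 =7824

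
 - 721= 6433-7154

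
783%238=69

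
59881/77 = 777+52/77=777.68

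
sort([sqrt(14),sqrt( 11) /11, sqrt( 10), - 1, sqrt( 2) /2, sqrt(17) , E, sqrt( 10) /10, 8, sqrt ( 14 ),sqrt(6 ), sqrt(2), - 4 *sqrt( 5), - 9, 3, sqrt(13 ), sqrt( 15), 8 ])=[ - 9, - 4*sqrt( 5),- 1, sqrt(11) /11, sqrt( 10 ) /10, sqrt( 2 ) /2, sqrt(2 ), sqrt(6 ),  E,  3, sqrt( 10 ), sqrt(13 ), sqrt (14 ),sqrt( 14), sqrt(15 ), sqrt(17),8,8 ] 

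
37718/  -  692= -55 + 171/346=-54.51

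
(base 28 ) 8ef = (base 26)9mn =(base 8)15027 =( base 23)ce9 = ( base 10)6679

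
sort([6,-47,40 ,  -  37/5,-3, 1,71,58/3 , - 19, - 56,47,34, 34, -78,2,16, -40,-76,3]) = [ - 78,  -  76, - 56,-47, - 40, - 19,  -  37/5, - 3, 1,  2,3, 6, 16,58/3,34, 34,40,47,71]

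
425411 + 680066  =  1105477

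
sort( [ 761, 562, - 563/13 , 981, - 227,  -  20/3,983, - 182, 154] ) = [-227, - 182, - 563/13,-20/3,154, 562, 761  ,  981,983]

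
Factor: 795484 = 2^2 * 71^1*2801^1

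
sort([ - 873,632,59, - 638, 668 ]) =[ - 873, - 638, 59, 632, 668 ] 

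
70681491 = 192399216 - 121717725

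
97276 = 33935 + 63341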